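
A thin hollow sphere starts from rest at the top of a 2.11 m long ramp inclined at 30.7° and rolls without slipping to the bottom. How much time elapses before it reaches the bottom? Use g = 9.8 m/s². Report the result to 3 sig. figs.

The moment of inertia is (2/3)MR², giving k ≡ I/(MR²) = 2/3.
Translational: Mg sinθ − f = Ma. Rotational about the CM: fR = Iα = kMRa, so f = kMa.
Hence a = g sinθ/(1+k) = 9.8×sin30.7°/1.667 = 3.002 m/s².
Starting from rest, L = ½at², so t = √(2L/a) = √(2×2.11/3.002) ≈ 1.19 s.

t ≈ 1.19 s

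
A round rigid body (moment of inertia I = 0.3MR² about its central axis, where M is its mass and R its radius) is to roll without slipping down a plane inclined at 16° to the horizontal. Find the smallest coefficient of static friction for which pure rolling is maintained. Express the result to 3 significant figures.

Here I = 0.3MR², so the shape factor k = I/(MR²) = 0.3.
Along the incline Mg sinθ − f = Ma, and torque about the center fR = Iα = kMR²(a/R) gives f = kMa.
These give a = g sinθ/(1+k) and the required friction f = kMg sinθ/(1+k).
With N = Mg cosθ, the no-slip condition f ≤ μN gives μ_min = f/N = k tanθ/(1+k).
μ_min = 0.3 × tan16° / 1.3 ≈ 0.0662.

μ_min ≈ 0.0662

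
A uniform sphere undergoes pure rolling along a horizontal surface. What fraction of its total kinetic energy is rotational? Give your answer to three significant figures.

fraction ≈ 0.286

With I = (2/5)MR², the ratio k = I/(MR²) is 0.4.
Since ω = v/R, the translational part is ½Mv² and the rotational part is ½I(v/R)² = ½kMv²; the total is ½(1+k)Mv².
The rotational fraction is therefore k/(1+k) = 0.4/1.4 ≈ 0.286.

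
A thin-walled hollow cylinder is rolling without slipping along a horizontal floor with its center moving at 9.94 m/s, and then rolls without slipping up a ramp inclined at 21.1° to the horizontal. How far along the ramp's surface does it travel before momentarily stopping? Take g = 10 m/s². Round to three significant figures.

d ≈ 27.4 m

Here I = MR², so the shape factor k = I/(MR²) = 1.
Since it rolls without slipping, ω = v/R and KE = ½Mv² + ½Iω² = ½(1+k)Mv² = Mv².
Setting this equal to Mgh gives the vertical rise h = (1+k)v₀²/(2g) = 2×9.94²/(2×10) = 9.88 m.
The distance along the slope is d = h/sinθ = 9.88/sin21.1° ≈ 27.4 m.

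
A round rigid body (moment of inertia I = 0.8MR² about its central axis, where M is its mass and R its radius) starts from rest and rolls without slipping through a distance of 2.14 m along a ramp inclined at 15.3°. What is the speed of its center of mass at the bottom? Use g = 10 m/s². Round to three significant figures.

v ≈ 2.50 m/s

With I = 0.8MR², the ratio k = I/(MR²) is 0.8.
The rolling condition ω = v/R makes the rotational term ½I(v/R)² = ½kMv², so KE_total = ½(1+k)Mv² = (9/10)Mv².
The vertical drop is h = L sinθ = 2.14 × sin15.3° = 0.5647 m.
Energy conservation: Mgh = (9/10)Mv², so v = √(2gh/(1+k)) = √(2 × 10 × 0.5647 / 1.8) ≈ 2.50 m/s.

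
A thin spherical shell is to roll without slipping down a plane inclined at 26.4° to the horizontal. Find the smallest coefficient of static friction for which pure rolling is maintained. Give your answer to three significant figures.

Here I = (2/3)MR², so the shape factor k = I/(MR²) = 2/3.
Along the incline Mg sinθ − f = Ma, and torque about the center fR = Iα = kMR²(a/R) gives f = kMa.
These give a = g sinθ/(1+k) and the required friction f = kMg sinθ/(1+k).
The normal force is N = Mg cosθ, so μ_min = f/N = k tanθ/(1+k).
μ_min = (2/3) × tan26.4° / 1.667 ≈ 0.199.

μ_min ≈ 0.199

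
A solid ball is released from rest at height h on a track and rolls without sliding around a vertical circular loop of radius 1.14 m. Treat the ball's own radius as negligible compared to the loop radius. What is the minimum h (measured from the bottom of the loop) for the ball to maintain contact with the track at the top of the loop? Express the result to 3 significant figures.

The moment of inertia is (2/5)MR², giving k ≡ I/(MR²) = 0.4.
At the top, contact is just lost when gravity alone supplies the centripetal force: Mg = Mv_top²/r, i.e. v_top² = gr.
With ω = v/R, the kinetic energy at speed v is ½(1+k)Mv² = (7/10)Mv².
Energy conservation from release (height h) to the top (height 2r): Mgh = Mg(2r) + (7/10)M·gr.
Thus h_min = 2r + (1+k)r/2 = r(2 + 1.4/2) = 1.14 × 2.7 ≈ 3.08 m.

h_min ≈ 3.08 m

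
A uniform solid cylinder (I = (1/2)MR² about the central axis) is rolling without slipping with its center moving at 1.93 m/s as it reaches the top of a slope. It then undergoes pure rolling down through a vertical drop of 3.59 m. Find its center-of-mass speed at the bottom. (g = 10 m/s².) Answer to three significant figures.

v ≈ 7.18 m/s

With I = (1/2)MR², the ratio k = I/(MR²) is 0.5.
Since it rolls without slipping, ω = v/R and KE = ½Mv² + ½Iω² = ½(1+k)Mv² = (3/4)Mv².
Conserving energy between top and bottom: (3/4)Mv² = (3/4)Mv₀² + Mgh, hence v² = v₀² + 2gh/(1+k).
v = √(1.93² + 2×10×3.59/1.5) = √51.59 ≈ 7.18 m/s.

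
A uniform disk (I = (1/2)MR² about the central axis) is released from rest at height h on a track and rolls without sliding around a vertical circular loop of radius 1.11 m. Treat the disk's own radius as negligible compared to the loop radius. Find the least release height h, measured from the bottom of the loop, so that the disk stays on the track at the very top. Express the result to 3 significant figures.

h_min ≈ 3.05 m

Here I = (1/2)MR², so the shape factor k = I/(MR²) = 0.5.
At the top, contact is just lost when gravity alone supplies the centripetal force: Mg = Mv_top²/r, i.e. v_top² = gr.
With ω = v/R, the kinetic energy at speed v is ½(1+k)Mv² = (3/4)Mv².
Energy conservation from release (height h) to the top (height 2r): Mgh = Mg(2r) + (3/4)M·gr.
Thus h_min = 2r + (1+k)r/2 = r(2 + 1.5/2) = 1.11 × 2.75 ≈ 3.05 m.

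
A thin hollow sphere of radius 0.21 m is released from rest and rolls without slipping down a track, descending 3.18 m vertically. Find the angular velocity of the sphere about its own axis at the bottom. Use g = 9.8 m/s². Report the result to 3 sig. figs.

ω ≈ 29.1 rad/s

Here I = (2/3)MR², so the shape factor k = I/(MR²) = 2/3.
The rolling condition ω = v/R makes the rotational term ½I(v/R)² = ½kMv², so KE_total = ½(1+k)Mv² = (5/6)Mv².
Energy conservation Mgh = ½(1+k)Mv² gives v = √(2gh/(1+k)) = √(2 × 9.8 × 3.18 / 1.667) = 6.115 m/s.
The angular speed follows from ω = v/R = 6.115/0.21 ≈ 29.1 rad/s.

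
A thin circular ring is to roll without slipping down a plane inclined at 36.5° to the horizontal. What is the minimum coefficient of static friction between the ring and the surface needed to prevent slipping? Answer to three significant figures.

μ_min ≈ 0.370

Here I = MR², so the shape factor k = I/(MR²) = 1.
Newton's second law down the slope: Mg sinθ − f = Ma. The torque equation fR = Iα (with α = a/R) gives f = kMa.
These give a = g sinθ/(1+k) and the required friction f = kMg sinθ/(1+k).
The normal force is N = Mg cosθ, so μ_min = f/N = k tanθ/(1+k).
μ_min = 1 × tan36.5° / 2 ≈ 0.370.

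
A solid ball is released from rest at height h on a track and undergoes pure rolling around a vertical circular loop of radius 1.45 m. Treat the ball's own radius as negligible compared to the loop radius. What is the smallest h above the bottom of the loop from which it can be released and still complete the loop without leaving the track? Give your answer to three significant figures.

h_min ≈ 3.92 m

With I = (2/5)MR², the ratio k = I/(MR²) is 0.4.
At the top, contact is just lost when gravity alone supplies the centripetal force: Mg = Mv_top²/r, i.e. v_top² = gr.
With ω = v/R, the kinetic energy at speed v is ½(1+k)Mv² = (7/10)Mv².
Energy conservation from release (height h) to the top (height 2r): Mgh = Mg(2r) + (7/10)M·gr.
Thus h_min = 2r + (1+k)r/2 = r(2 + 1.4/2) = 1.45 × 2.7 ≈ 3.92 m.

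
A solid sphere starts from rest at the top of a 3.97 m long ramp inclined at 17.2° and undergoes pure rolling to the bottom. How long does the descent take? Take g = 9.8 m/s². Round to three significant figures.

t ≈ 1.96 s

For this body I = (2/5)MR², i.e. k = I/(MR²) = 0.4.
Along the incline Mg sinθ − f = Ma, and torque about the center fR = Iα = kMR²(a/R) gives f = kMa.
Hence a = g sinθ/(1+k) = 9.8×sin17.2°/1.4 = 2.07 m/s².
With constant a from rest, t = √(2L/a) = √(2·3.97/2.07) ≈ 1.96 s.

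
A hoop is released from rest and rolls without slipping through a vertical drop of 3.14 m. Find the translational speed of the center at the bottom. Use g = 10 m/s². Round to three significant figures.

v ≈ 5.60 m/s

For this body I = MR², i.e. k = I/(MR²) = 1.
Rolling without slipping gives ω = v/R, so the total kinetic energy is ½Mv² + ½Iω² = ½(1+k)Mv² = Mv².
Setting Mgh = Mv² gives v = √(2gh/(1+k)) = √(2·10·3.14/2) ≈ 5.60 m/s.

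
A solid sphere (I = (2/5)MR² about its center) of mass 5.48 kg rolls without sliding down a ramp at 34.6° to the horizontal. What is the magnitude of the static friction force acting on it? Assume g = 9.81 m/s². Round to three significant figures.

f ≈ 8.72 N

The moment of inertia is (2/5)MR², giving k ≡ I/(MR²) = 0.4.
Newton's second law down the slope: Mg sinθ − f = Ma. The torque equation fR = Iα (with α = a/R) gives f = kMa.
Combining, a = g sinθ/(1+k) and f = kMa = kMg sinθ/(1+k).
f = 0.4 × 5.48 × 9.81 × sin34.6° / 1.4 ≈ 8.72 N.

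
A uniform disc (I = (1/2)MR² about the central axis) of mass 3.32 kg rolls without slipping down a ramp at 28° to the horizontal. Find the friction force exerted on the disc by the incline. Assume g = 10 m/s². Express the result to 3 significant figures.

Here I = (1/2)MR², so the shape factor k = I/(MR²) = 0.5.
Translational: Mg sinθ − f = Ma. Rotational about the CM: fR = Iα = kMRa, so f = kMa.
Combining, a = g sinθ/(1+k) and f = kMa = kMg sinθ/(1+k).
f = 0.5 × 3.32 × 10 × sin28° / 1.5 ≈ 5.20 N.

f ≈ 5.20 N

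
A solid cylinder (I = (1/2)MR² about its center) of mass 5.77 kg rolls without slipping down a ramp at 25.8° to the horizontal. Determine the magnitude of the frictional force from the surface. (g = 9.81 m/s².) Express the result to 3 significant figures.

With I = (1/2)MR², the ratio k = I/(MR²) is 0.5.
Newton's second law down the slope: Mg sinθ − f = Ma. The torque equation fR = Iα (with α = a/R) gives f = kMa.
Combining, a = g sinθ/(1+k) and f = kMa = kMg sinθ/(1+k).
f = 0.5 × 5.77 × 9.81 × sin25.8° / 1.5 ≈ 8.21 N.

f ≈ 8.21 N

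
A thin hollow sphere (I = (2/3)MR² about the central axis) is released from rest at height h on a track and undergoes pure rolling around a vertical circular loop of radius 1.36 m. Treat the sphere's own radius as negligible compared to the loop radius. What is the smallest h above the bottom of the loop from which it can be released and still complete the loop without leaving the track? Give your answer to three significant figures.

h_min ≈ 3.85 m

For this body I = (2/3)MR², i.e. k = I/(MR²) = 2/3.
At the top, contact is just lost when gravity alone supplies the centripetal force: Mg = Mv_top²/r, i.e. v_top² = gr.
With ω = v/R, the kinetic energy at speed v is ½(1+k)Mv² = (5/6)Mv².
Energy conservation from release (height h) to the top (height 2r): Mgh = Mg(2r) + (5/6)M·gr.
Thus h_min = 2r + (1+k)r/2 = r(2 + 1.667/2) = 1.36 × 2.833 ≈ 3.85 m.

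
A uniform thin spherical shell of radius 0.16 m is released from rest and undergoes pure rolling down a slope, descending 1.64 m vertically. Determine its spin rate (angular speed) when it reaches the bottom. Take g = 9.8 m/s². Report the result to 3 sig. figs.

The moment of inertia is (2/3)MR², giving k ≡ I/(MR²) = 2/3.
Pure rolling means v = ωR; then KE = ½Mv² + ½I(v/R)² = ½(1+k)Mv² = (5/6)Mv².
Energy conservation Mgh = ½(1+k)Mv² gives v = √(2gh/(1+k)) = √(2 × 9.8 × 1.64 / 1.667) = 4.392 m/s.
Then ω = v/R = 4.392 / 0.16 ≈ 27.4 rad/s.

ω ≈ 27.4 rad/s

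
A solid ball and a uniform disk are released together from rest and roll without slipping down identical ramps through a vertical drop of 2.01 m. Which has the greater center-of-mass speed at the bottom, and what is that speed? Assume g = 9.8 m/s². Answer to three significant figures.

the solid ball, at v ≈ 5.30 m/s

For rolling without slipping, Mgh = ½(1+k)Mv² where k = I/(MR²), so v = √(2gh/(1+k)).
Solid ball: k = 0.4, giving v = √(2×9.8×2.01/1.4) = 5.305 m/s.
Uniform disk: k = 0.5, giving v = √(2×9.8×2.01/1.5) = 5.125 m/s.
The smaller k wins: the solid ball, at ≈ 5.30 m/s.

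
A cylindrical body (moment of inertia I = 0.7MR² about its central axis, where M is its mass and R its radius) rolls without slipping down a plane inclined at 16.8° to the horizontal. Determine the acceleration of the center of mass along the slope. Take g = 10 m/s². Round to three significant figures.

a ≈ 1.70 m/s²

Here I = 0.7MR², so the shape factor k = I/(MR²) = 0.7.
Translational: Mg sinθ − f = Ma. Rotational about the CM: fR = Iα = kMRa, so f = kMa.
Eliminating f: Mg sinθ = (1+k)Ma, so a = g sinθ/(1+k) = 10 × sin16.8° / 1.7 ≈ 1.70 m/s².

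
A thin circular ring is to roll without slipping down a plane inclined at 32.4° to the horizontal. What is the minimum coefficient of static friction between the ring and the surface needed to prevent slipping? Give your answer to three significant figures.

μ_min ≈ 0.317

The moment of inertia is MR², giving k ≡ I/(MR²) = 1.
Translational: Mg sinθ − f = Ma. Rotational about the CM: fR = Iα = kMRa, so f = kMa.
These give a = g sinθ/(1+k) and the required friction f = kMg sinθ/(1+k).
With N = Mg cosθ, the no-slip condition f ≤ μN gives μ_min = f/N = k tanθ/(1+k).
μ_min = 1 × tan32.4° / 2 ≈ 0.317.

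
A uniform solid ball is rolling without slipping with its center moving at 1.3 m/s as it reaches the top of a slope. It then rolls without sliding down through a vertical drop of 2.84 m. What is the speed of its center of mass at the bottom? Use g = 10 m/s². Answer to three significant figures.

With I = (2/5)MR², the ratio k = I/(MR²) is 0.4.
The rolling condition ω = v/R makes the rotational term ½I(v/R)² = ½kMv², so KE_total = ½(1+k)Mv² = (7/10)Mv².
Conserving energy between top and bottom: (7/10)Mv² = (7/10)Mv₀² + Mgh, hence v² = v₀² + 2gh/(1+k).
v = √(1.3² + 2×10×2.84/1.4) = √42.26 ≈ 6.50 m/s.

v ≈ 6.50 m/s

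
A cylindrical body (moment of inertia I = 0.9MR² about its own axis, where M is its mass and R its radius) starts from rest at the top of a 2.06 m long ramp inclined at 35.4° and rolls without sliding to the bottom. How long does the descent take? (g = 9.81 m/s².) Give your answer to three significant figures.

Here I = 0.9MR², so the shape factor k = I/(MR²) = 0.9.
Newton's second law down the slope: Mg sinθ − f = Ma. The torque equation fR = Iα (with α = a/R) gives f = kMa.
Hence a = g sinθ/(1+k) = 9.81×sin35.4°/1.9 = 2.991 m/s².
With constant a from rest, t = √(2L/a) = √(2·2.06/2.991) ≈ 1.17 s.

t ≈ 1.17 s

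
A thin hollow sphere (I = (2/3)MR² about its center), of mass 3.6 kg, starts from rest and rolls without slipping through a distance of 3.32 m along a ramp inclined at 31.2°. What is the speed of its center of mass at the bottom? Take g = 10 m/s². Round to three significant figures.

v ≈ 4.54 m/s

For this body I = (2/3)MR², i.e. k = I/(MR²) = 2/3.
Rolling without slipping gives ω = v/R, so the total kinetic energy is ½Mv² + ½Iω² = ½(1+k)Mv² = (5/6)Mv².
The vertical drop is h = L sinθ = 3.32 × sin31.2° = 1.72 m.
Energy conservation: Mgh = (5/6)Mv², so v = √(2gh/(1+k)) = √(2 × 10 × 1.72 / 1.667) ≈ 4.54 m/s.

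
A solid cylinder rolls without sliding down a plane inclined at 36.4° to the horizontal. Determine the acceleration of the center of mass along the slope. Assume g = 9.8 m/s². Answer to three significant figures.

The moment of inertia is (1/2)MR², giving k ≡ I/(MR²) = 0.5.
Newton's second law down the slope: Mg sinθ − f = Ma. The torque equation fR = Iα (with α = a/R) gives f = kMa.
Eliminating f: Mg sinθ = (1+k)Ma, so a = g sinθ/(1+k) = 9.8 × sin36.4° / 1.5 ≈ 3.88 m/s².

a ≈ 3.88 m/s²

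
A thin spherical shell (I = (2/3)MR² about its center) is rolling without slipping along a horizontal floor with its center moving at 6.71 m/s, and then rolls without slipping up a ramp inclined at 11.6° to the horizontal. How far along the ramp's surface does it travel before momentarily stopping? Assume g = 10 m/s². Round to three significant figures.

For this body I = (2/3)MR², i.e. k = I/(MR²) = 2/3.
The rolling condition ω = v/R makes the rotational term ½I(v/R)² = ½kMv², so KE_total = ½(1+k)Mv² = (5/6)Mv².
Setting this equal to Mgh gives the vertical rise h = (1+k)v₀²/(2g) = 1.667×6.71²/(2×10) = 3.752 m.
Along the incline, d = h/sinθ = 3.752/sin11.6° ≈ 18.7 m.

d ≈ 18.7 m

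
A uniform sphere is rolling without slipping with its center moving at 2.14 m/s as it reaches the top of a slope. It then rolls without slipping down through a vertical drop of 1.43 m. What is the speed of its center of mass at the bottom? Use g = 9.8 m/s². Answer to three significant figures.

v ≈ 4.96 m/s

The moment of inertia is (2/5)MR², giving k ≡ I/(MR²) = 0.4.
Since it rolls without slipping, ω = v/R and KE = ½Mv² + ½Iω² = ½(1+k)Mv² = (7/10)Mv².
Conserving energy between top and bottom: (7/10)Mv² = (7/10)Mv₀² + Mgh, hence v² = v₀² + 2gh/(1+k).
v = √(2.14² + 2×9.8×1.43/1.4) = √24.6 ≈ 4.96 m/s.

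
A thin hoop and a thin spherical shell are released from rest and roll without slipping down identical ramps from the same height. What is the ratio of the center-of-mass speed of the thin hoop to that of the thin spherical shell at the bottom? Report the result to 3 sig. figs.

Each satisfies Mgh = ½(1+k)Mv² with k = I/(MR²), so v ∝ 1/√(1+k).
For the thin hoop k = 1; for the thin spherical shell k = 2/3.
v₁/v₂ = √((1+k₂)/(1+k₁)) = √(1.667/2) ≈ 0.913.

v_ratio ≈ 0.913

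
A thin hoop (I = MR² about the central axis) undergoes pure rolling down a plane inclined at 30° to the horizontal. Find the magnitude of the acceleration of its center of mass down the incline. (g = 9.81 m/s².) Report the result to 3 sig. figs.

For this body I = MR², i.e. k = I/(MR²) = 1.
Newton's second law down the slope: Mg sinθ − f = Ma. The torque equation fR = Iα (with α = a/R) gives f = kMa.
Eliminating f: Mg sinθ = (1+k)Ma, so a = g sinθ/(1+k) = 9.81 × sin30° / 2 ≈ 2.45 m/s².

a ≈ 2.45 m/s²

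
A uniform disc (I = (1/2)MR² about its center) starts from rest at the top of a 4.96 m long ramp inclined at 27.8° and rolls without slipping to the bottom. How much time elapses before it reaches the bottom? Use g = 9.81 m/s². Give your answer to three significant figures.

t ≈ 1.80 s

For this body I = (1/2)MR², i.e. k = I/(MR²) = 0.5.
Translational: Mg sinθ − f = Ma. Rotational about the CM: fR = Iα = kMRa, so f = kMa.
Hence a = g sinθ/(1+k) = 9.81×sin27.8°/1.5 = 3.05 m/s².
With constant a from rest, t = √(2L/a) = √(2·4.96/3.05) ≈ 1.80 s.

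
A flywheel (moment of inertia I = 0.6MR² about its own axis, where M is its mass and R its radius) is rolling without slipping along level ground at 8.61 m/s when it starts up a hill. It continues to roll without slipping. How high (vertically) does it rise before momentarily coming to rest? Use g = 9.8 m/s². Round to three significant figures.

The moment of inertia is 0.6MR², giving k ≡ I/(MR²) = 0.6.
Rolling without slipping gives ω = v/R, so the total kinetic energy is ½Mv² + ½Iω² = ½(1+k)Mv² = (4/5)Mv².
All of this converts to potential energy at the highest point: (4/5)Mv₀² = Mgh.
Thus h = (1+k)v₀²/(2g) = 1.6 × 8.61² / (2 × 9.8) ≈ 6.05 m.

h ≈ 6.05 m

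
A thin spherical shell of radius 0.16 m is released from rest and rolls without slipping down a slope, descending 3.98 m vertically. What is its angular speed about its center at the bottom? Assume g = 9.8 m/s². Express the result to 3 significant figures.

ω ≈ 42.8 rad/s

With I = (2/3)MR², the ratio k = I/(MR²) is 2/3.
Rolling without slipping gives ω = v/R, so the total kinetic energy is ½Mv² + ½Iω² = ½(1+k)Mv² = (5/6)Mv².
Energy conservation Mgh = ½(1+k)Mv² gives v = √(2gh/(1+k)) = √(2 × 9.8 × 3.98 / 1.667) = 6.841 m/s.
The angular speed follows from ω = v/R = 6.841/0.16 ≈ 42.8 rad/s.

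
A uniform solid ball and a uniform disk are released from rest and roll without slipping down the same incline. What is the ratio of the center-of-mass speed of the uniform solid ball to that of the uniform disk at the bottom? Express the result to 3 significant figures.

v_ratio ≈ 1.04

Each satisfies Mgh = ½(1+k)Mv² with k = I/(MR²), so v ∝ 1/√(1+k).
For the uniform solid ball k = 0.4; for the uniform disk k = 0.5.
v₁/v₂ = √((1+k₂)/(1+k₁)) = √(1.5/1.4) ≈ 1.04.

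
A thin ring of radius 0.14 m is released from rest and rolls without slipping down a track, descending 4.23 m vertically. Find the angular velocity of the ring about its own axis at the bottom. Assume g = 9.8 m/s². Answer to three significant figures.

For this body I = MR², i.e. k = I/(MR²) = 1.
Since it rolls without slipping, ω = v/R and KE = ½Mv² + ½Iω² = ½(1+k)Mv² = Mv².
Energy conservation Mgh = ½(1+k)Mv² gives v = √(2gh/(1+k)) = √(2 × 9.8 × 4.23 / 2) = 6.438 m/s.
Then ω = v/R = 6.438 / 0.14 ≈ 46.0 rad/s.

ω ≈ 46.0 rad/s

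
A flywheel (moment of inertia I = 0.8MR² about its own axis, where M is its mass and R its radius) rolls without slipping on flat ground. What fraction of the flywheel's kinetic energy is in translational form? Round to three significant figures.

Here I = 0.8MR², so the shape factor k = I/(MR²) = 0.8.
Since ω = v/R, the translational part is ½Mv² and the rotational part is ½I(v/R)² = ½kMv²; the total is ½(1+k)Mv².
The translational fraction is therefore 1/(1+k) = 1/1.8 ≈ 0.556.

fraction ≈ 0.556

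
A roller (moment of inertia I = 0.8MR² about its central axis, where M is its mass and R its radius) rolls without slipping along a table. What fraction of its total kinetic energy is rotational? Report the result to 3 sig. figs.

fraction ≈ 0.444

For this body I = 0.8MR², i.e. k = I/(MR²) = 0.8.
Since ω = v/R, the translational part is ½Mv² and the rotational part is ½I(v/R)² = ½kMv²; the total is ½(1+k)Mv².
The rotational fraction is therefore k/(1+k) = 0.8/1.8 ≈ 0.444.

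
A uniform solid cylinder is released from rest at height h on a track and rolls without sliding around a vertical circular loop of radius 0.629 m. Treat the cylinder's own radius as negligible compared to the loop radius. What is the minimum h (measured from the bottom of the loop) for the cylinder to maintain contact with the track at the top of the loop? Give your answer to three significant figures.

h_min ≈ 1.73 m

The moment of inertia is (1/2)MR², giving k ≡ I/(MR²) = 0.5.
At the top of the loop, the minimum-contact condition is Mg = Mv_top²/r, so v_top² = gr.
With ω = v/R, the kinetic energy at speed v is ½(1+k)Mv² = (3/4)Mv².
Energy conservation from release (height h) to the top (height 2r): Mgh = Mg(2r) + (3/4)M·gr.
Thus h_min = 2r + (1+k)r/2 = r(2 + 1.5/2) = 0.629 × 2.75 ≈ 1.73 m.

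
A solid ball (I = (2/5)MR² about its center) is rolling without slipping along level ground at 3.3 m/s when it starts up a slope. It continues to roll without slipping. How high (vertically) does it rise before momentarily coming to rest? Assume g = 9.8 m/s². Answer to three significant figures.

For this body I = (2/5)MR², i.e. k = I/(MR²) = 0.4.
Since it rolls without slipping, ω = v/R and KE = ½Mv² + ½Iω² = ½(1+k)Mv² = (7/10)Mv².
All of this converts to potential energy at the highest point: (7/10)Mv₀² = Mgh.
Thus h = (1+k)v₀²/(2g) = 1.4 × 3.3² / (2 × 9.8) ≈ 0.778 m.

h ≈ 0.778 m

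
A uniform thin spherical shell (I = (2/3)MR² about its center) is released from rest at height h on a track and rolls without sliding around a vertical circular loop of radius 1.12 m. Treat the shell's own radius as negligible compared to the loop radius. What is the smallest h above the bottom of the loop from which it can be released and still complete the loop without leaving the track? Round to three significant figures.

For this body I = (2/3)MR², i.e. k = I/(MR²) = 2/3.
At the top of the loop, the minimum-contact condition is Mg = Mv_top²/r, so v_top² = gr.
With ω = v/R, the kinetic energy at speed v is ½(1+k)Mv² = (5/6)Mv².
Energy conservation from release (height h) to the top (height 2r): Mgh = Mg(2r) + (5/6)M·gr.
Thus h_min = 2r + (1+k)r/2 = r(2 + 1.667/2) = 1.12 × 2.833 ≈ 3.17 m.

h_min ≈ 3.17 m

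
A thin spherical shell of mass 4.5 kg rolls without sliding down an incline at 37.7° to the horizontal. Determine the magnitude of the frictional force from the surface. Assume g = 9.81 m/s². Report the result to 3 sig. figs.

Here I = (2/3)MR², so the shape factor k = I/(MR²) = 2/3.
Along the incline Mg sinθ − f = Ma, and torque about the center fR = Iα = kMR²(a/R) gives f = kMa.
Combining, a = g sinθ/(1+k) and f = kMa = kMg sinθ/(1+k).
f = (2/3) × 4.5 × 9.81 × sin37.7° / 1.667 ≈ 10.8 N.

f ≈ 10.8 N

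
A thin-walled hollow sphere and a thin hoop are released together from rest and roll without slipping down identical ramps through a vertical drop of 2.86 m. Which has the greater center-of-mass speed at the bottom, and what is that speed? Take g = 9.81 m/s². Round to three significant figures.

For rolling without slipping, Mgh = ½(1+k)Mv² where k = I/(MR²), so v = √(2gh/(1+k)).
Thin-walled hollow sphere: k = 2/3, giving v = √(2×9.81×2.86/1.667) = 5.802 m/s.
Thin hoop: k = 1, giving v = √(2×9.81×2.86/2) = 5.297 m/s.
The smaller k wins: the thin-walled hollow sphere, at ≈ 5.80 m/s.

the thin-walled hollow sphere, at v ≈ 5.80 m/s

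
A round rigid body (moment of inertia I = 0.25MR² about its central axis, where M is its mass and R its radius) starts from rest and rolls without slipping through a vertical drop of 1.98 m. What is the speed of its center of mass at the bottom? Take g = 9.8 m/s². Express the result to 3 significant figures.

For this body I = 0.25MR², i.e. k = I/(MR²) = 0.25.
Pure rolling means v = ωR; then KE = ½Mv² + ½I(v/R)² = ½(1+k)Mv² = (5/8)Mv².
Setting Mgh = (5/8)Mv² gives v = √(2gh/(1+k)) = √(2·9.8·1.98/1.25) ≈ 5.57 m/s.

v ≈ 5.57 m/s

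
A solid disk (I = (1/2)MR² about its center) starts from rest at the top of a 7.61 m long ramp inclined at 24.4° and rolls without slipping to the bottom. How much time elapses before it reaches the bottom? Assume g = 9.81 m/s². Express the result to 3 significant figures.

t ≈ 2.37 s

The moment of inertia is (1/2)MR², giving k ≡ I/(MR²) = 0.5.
Translational: Mg sinθ − f = Ma. Rotational about the CM: fR = Iα = kMRa, so f = kMa.
Hence a = g sinθ/(1+k) = 9.81×sin24.4°/1.5 = 2.702 m/s².
With constant a from rest, t = √(2L/a) = √(2·7.61/2.702) ≈ 2.37 s.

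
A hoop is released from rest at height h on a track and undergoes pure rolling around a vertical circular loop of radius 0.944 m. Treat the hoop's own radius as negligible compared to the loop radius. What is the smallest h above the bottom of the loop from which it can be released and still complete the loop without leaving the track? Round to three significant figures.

Here I = MR², so the shape factor k = I/(MR²) = 1.
At the top, contact is just lost when gravity alone supplies the centripetal force: Mg = Mv_top²/r, i.e. v_top² = gr.
With ω = v/R, the kinetic energy at speed v is ½(1+k)Mv² = Mv².
Energy conservation from release (height h) to the top (height 2r): Mgh = Mg(2r) + M·gr.
Thus h_min = 2r + (1+k)r/2 = r(2 + 2/2) = 0.944 × 3 ≈ 2.83 m.

h_min ≈ 2.83 m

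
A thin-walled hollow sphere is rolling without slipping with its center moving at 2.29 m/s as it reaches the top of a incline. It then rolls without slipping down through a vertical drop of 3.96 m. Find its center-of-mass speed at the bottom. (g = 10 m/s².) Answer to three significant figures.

With I = (2/3)MR², the ratio k = I/(MR²) is 2/3.
The rolling condition ω = v/R makes the rotational term ½I(v/R)² = ½kMv², so KE_total = ½(1+k)Mv² = (5/6)Mv².
Energy conservation: (5/6)Mv₀² + Mgh = (5/6)Mv², so v² = v₀² + 2gh/(1+k).
v = √(2.29² + 2×10×3.96/1.667) = √52.76 ≈ 7.26 m/s.

v ≈ 7.26 m/s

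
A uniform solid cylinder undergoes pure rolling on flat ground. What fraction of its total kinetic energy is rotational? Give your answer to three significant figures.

Here I = (1/2)MR², so the shape factor k = I/(MR²) = 0.5.
Since ω = v/R, the translational part is ½Mv² and the rotational part is ½I(v/R)² = ½kMv²; the total is ½(1+k)Mv².
The rotational fraction is therefore k/(1+k) = 0.5/1.5 ≈ 0.333.

fraction ≈ 0.333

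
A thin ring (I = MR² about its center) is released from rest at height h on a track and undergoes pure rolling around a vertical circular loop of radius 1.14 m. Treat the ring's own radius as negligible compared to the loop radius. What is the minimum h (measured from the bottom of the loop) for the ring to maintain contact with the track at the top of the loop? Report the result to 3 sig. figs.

With I = MR², the ratio k = I/(MR²) is 1.
At the top of the loop, the minimum-contact condition is Mg = Mv_top²/r, so v_top² = gr.
With ω = v/R, the kinetic energy at speed v is ½(1+k)Mv² = Mv².
Energy conservation from release (height h) to the top (height 2r): Mgh = Mg(2r) + M·gr.
Thus h_min = 2r + (1+k)r/2 = r(2 + 2/2) = 1.14 × 3 ≈ 3.42 m.

h_min ≈ 3.42 m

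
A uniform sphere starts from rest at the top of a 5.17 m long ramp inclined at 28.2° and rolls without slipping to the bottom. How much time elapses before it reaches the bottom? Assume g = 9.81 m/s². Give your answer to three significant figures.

For this body I = (2/5)MR², i.e. k = I/(MR²) = 0.4.
Translational: Mg sinθ − f = Ma. Rotational about the CM: fR = Iα = kMRa, so f = kMa.
Hence a = g sinθ/(1+k) = 9.81×sin28.2°/1.4 = 3.311 m/s².
Starting from rest, L = ½at², so t = √(2L/a) = √(2×5.17/3.311) ≈ 1.77 s.

t ≈ 1.77 s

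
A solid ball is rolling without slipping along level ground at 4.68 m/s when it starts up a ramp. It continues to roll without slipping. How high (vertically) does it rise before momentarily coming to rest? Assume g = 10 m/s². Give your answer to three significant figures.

Here I = (2/5)MR², so the shape factor k = I/(MR²) = 0.4.
Rolling without slipping gives ω = v/R, so the total kinetic energy is ½Mv² + ½Iω² = ½(1+k)Mv² = (7/10)Mv².
At the top the kinetic energy is zero, so (7/10)Mv₀² = Mgh.
Thus h = (1+k)v₀²/(2g) = 1.4 × 4.68² / (2 × 10) ≈ 1.53 m.

h ≈ 1.53 m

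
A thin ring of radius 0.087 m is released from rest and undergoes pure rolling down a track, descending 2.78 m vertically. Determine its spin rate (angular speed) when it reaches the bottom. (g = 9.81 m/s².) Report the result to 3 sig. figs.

ω ≈ 60.0 rad/s

With I = MR², the ratio k = I/(MR²) is 1.
Pure rolling means v = ωR; then KE = ½Mv² + ½I(v/R)² = ½(1+k)Mv² = Mv².
Energy conservation Mgh = ½(1+k)Mv² gives v = √(2gh/(1+k)) = √(2 × 9.81 × 2.78 / 2) = 5.222 m/s.
The angular speed follows from ω = v/R = 5.222/0.087 ≈ 60.0 rad/s.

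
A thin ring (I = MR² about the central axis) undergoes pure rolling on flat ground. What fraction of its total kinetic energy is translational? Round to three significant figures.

Here I = MR², so the shape factor k = I/(MR²) = 1.
With ω = v/R, KE_trans = ½Mv² and KE_rot = ½Iω² = ½kMv², so KE_total = ½(1+k)Mv².
The translational fraction is therefore 1/(1+k) = 1/2 ≈ 0.500.

fraction ≈ 0.500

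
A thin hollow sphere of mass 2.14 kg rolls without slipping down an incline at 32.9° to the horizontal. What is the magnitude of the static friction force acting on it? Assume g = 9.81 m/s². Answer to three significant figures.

f ≈ 4.56 N

For this body I = (2/3)MR², i.e. k = I/(MR²) = 2/3.
Along the incline Mg sinθ − f = Ma, and torque about the center fR = Iα = kMR²(a/R) gives f = kMa.
Combining, a = g sinθ/(1+k) and f = kMa = kMg sinθ/(1+k).
f = (2/3) × 2.14 × 9.81 × sin32.9° / 1.667 ≈ 4.56 N.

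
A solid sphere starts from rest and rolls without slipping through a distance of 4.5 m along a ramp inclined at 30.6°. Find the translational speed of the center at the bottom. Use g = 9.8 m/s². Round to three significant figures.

For this body I = (2/5)MR², i.e. k = I/(MR²) = 0.4.
Pure rolling means v = ωR; then KE = ½Mv² + ½I(v/R)² = ½(1+k)Mv² = (7/10)Mv².
The vertical drop is h = L sinθ = 4.5 × sin30.6° = 2.291 m.
Energy conservation: Mgh = (7/10)Mv², so v = √(2gh/(1+k)) = √(2 × 9.8 × 2.291 / 1.4) ≈ 5.66 m/s.

v ≈ 5.66 m/s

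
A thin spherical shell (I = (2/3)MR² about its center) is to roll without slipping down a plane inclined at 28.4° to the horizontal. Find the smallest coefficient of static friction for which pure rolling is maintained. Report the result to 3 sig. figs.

μ_min ≈ 0.216

With I = (2/3)MR², the ratio k = I/(MR²) is 2/3.
Along the incline Mg sinθ − f = Ma, and torque about the center fR = Iα = kMR²(a/R) gives f = kMa.
These give a = g sinθ/(1+k) and the required friction f = kMg sinθ/(1+k).
The normal force is N = Mg cosθ, so μ_min = f/N = k tanθ/(1+k).
μ_min = (2/3) × tan28.4° / 1.667 ≈ 0.216.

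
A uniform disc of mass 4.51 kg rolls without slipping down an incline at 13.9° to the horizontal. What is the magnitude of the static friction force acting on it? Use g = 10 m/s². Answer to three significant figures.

Here I = (1/2)MR², so the shape factor k = I/(MR²) = 0.5.
Newton's second law down the slope: Mg sinθ − f = Ma. The torque equation fR = Iα (with α = a/R) gives f = kMa.
Combining, a = g sinθ/(1+k) and f = kMa = kMg sinθ/(1+k).
f = 0.5 × 4.51 × 10 × sin13.9° / 1.5 ≈ 3.61 N.

f ≈ 3.61 N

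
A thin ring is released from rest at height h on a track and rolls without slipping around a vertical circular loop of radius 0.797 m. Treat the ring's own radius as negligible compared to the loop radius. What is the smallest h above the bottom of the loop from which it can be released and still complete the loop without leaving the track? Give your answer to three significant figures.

h_min ≈ 2.39 m

Here I = MR², so the shape factor k = I/(MR²) = 1.
At the top of the loop, the minimum-contact condition is Mg = Mv_top²/r, so v_top² = gr.
With ω = v/R, the kinetic energy at speed v is ½(1+k)Mv² = Mv².
Energy conservation from release (height h) to the top (height 2r): Mgh = Mg(2r) + M·gr.
Thus h_min = 2r + (1+k)r/2 = r(2 + 2/2) = 0.797 × 3 ≈ 2.39 m.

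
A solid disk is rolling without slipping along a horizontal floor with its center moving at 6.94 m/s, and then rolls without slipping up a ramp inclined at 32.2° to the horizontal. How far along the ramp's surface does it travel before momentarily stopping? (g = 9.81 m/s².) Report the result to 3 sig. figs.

d ≈ 6.91 m

With I = (1/2)MR², the ratio k = I/(MR²) is 0.5.
Pure rolling means v = ωR; then KE = ½Mv² + ½I(v/R)² = ½(1+k)Mv² = (3/4)Mv².
Setting this equal to Mgh gives the vertical rise h = (1+k)v₀²/(2g) = 1.5×6.94²/(2×9.81) = 3.682 m.
The distance along the slope is d = h/sinθ = 3.682/sin32.2° ≈ 6.91 m.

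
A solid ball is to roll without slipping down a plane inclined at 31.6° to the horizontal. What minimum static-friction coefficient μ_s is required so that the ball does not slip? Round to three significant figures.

The moment of inertia is (2/5)MR², giving k ≡ I/(MR²) = 0.4.
Along the incline Mg sinθ − f = Ma, and torque about the center fR = Iα = kMR²(a/R) gives f = kMa.
These give a = g sinθ/(1+k) and the required friction f = kMg sinθ/(1+k).
With N = Mg cosθ, the no-slip condition f ≤ μN gives μ_min = f/N = k tanθ/(1+k).
μ_min = 0.4 × tan31.6° / 1.4 ≈ 0.176.

μ_min ≈ 0.176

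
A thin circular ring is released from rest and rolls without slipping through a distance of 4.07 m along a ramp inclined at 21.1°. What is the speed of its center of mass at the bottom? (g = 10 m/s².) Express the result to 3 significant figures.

Here I = MR², so the shape factor k = I/(MR²) = 1.
The rolling condition ω = v/R makes the rotational term ½I(v/R)² = ½kMv², so KE_total = ½(1+k)Mv² = Mv².
The vertical drop is h = L sinθ = 4.07 × sin21.1° = 1.465 m.
Setting Mgh = Mv² gives v = √(2gh/(1+k)) = √(2·10·1.465/2) ≈ 3.83 m/s.

v ≈ 3.83 m/s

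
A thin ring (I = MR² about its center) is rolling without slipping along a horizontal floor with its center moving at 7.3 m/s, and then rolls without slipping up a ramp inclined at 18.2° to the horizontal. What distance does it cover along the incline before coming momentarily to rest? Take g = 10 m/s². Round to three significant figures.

Here I = MR², so the shape factor k = I/(MR²) = 1.
Rolling without slipping gives ω = v/R, so the total kinetic energy is ½Mv² + ½Iω² = ½(1+k)Mv² = Mv².
Setting this equal to Mgh gives the vertical rise h = (1+k)v₀²/(2g) = 2×7.3²/(2×10) = 5.329 m.
Along the incline, d = h/sinθ = 5.329/sin18.2° ≈ 17.1 m.

d ≈ 17.1 m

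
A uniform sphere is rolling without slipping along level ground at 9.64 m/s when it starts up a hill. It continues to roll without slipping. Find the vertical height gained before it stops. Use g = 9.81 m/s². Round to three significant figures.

With I = (2/5)MR², the ratio k = I/(MR²) is 0.4.
Since it rolls without slipping, ω = v/R and KE = ½Mv² + ½Iω² = ½(1+k)Mv² = (7/10)Mv².
All of this converts to potential energy at the highest point: (7/10)Mv₀² = Mgh.
Thus h = (1+k)v₀²/(2g) = 1.4 × 9.64² / (2 × 9.81) ≈ 6.63 m.

h ≈ 6.63 m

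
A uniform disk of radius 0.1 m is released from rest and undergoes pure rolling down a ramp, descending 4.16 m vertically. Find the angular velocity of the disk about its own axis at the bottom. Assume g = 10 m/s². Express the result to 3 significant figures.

ω ≈ 74.5 rad/s

Here I = (1/2)MR², so the shape factor k = I/(MR²) = 0.5.
The rolling condition ω = v/R makes the rotational term ½I(v/R)² = ½kMv², so KE_total = ½(1+k)Mv² = (3/4)Mv².
Energy conservation Mgh = ½(1+k)Mv² gives v = √(2gh/(1+k)) = √(2 × 10 × 4.16 / 1.5) = 7.448 m/s.
Then ω = v/R = 7.448 / 0.1 ≈ 74.5 rad/s.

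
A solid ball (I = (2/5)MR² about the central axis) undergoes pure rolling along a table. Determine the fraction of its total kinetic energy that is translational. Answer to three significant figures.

The moment of inertia is (2/5)MR², giving k ≡ I/(MR²) = 0.4.
With ω = v/R, KE_trans = ½Mv² and KE_rot = ½Iω² = ½kMv², so KE_total = ½(1+k)Mv².
The translational fraction is therefore 1/(1+k) = 1/1.4 ≈ 0.714.

fraction ≈ 0.714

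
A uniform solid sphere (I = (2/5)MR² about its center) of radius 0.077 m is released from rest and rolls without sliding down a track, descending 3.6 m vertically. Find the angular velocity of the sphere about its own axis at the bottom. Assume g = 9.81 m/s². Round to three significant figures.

ω ≈ 92.2 rad/s

Here I = (2/5)MR², so the shape factor k = I/(MR²) = 0.4.
The rolling condition ω = v/R makes the rotational term ½I(v/R)² = ½kMv², so KE_total = ½(1+k)Mv² = (7/10)Mv².
Energy conservation Mgh = ½(1+k)Mv² gives v = √(2gh/(1+k)) = √(2 × 9.81 × 3.6 / 1.4) = 7.103 m/s.
Then ω = v/R = 7.103 / 0.077 ≈ 92.2 rad/s.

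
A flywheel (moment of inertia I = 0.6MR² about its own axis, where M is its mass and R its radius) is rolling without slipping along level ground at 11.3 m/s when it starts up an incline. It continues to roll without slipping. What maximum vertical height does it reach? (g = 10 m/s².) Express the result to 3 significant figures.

h ≈ 10.2 m

With I = 0.6MR², the ratio k = I/(MR²) is 0.6.
Rolling without slipping gives ω = v/R, so the total kinetic energy is ½Mv² + ½Iω² = ½(1+k)Mv² = (4/5)Mv².
All of this converts to potential energy at the highest point: (4/5)Mv₀² = Mgh.
Thus h = (1+k)v₀²/(2g) = 1.6 × 11.3² / (2 × 10) ≈ 10.2 m.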